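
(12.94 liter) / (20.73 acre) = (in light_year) 1.63e-23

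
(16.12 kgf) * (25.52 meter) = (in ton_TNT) 9.642e-07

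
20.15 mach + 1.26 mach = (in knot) 1.417e+04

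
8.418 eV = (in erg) 1.349e-11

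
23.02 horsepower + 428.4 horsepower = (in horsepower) 451.4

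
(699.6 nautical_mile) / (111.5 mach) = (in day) 0.000395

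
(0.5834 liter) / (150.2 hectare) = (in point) 1.101e-06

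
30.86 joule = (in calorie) 7.376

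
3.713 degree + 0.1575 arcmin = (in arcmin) 222.9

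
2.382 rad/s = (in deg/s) 136.5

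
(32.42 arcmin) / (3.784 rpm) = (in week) 3.935e-08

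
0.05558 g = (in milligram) 55.58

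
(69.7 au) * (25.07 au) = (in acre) 9.663e+21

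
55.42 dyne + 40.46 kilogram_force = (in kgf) 40.46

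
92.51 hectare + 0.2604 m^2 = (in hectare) 92.51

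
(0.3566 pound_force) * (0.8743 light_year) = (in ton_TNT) 3.136e+06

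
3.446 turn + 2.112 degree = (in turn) 3.452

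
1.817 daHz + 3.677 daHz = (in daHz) 5.494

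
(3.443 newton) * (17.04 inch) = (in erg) 1.49e+07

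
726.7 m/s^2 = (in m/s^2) 726.7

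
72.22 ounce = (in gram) 2047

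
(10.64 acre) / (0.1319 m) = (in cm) 3.264e+07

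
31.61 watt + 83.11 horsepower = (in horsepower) 83.15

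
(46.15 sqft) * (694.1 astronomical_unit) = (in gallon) 1.176e+17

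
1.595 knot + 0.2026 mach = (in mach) 0.205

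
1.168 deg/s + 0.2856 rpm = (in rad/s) 0.05029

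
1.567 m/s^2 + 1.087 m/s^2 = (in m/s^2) 2.654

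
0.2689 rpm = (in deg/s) 1.613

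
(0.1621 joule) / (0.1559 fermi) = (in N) 1.04e+15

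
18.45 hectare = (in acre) 45.59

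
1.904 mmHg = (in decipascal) 2538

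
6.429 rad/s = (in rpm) 61.39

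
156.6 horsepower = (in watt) 1.168e+05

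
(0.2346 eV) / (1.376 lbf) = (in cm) 6.141e-19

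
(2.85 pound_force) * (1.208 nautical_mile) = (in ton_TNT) 6.779e-06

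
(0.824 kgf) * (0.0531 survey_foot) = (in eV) 8.163e+17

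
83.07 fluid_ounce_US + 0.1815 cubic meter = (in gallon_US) 48.6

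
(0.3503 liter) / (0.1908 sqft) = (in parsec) 6.404e-19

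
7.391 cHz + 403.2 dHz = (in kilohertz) 0.04039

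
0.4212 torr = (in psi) 0.008145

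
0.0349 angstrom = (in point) 9.893e-09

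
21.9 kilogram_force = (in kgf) 21.9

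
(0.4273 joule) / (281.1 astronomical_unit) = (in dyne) 1.016e-09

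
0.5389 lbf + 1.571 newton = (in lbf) 0.8921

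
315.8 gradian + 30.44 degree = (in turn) 0.8741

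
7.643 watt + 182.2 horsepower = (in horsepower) 182.2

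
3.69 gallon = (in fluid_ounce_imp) 491.6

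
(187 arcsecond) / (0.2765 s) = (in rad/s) 0.003279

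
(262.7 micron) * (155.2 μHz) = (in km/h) 1.468e-07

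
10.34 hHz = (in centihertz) 1.034e+05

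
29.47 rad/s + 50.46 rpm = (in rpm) 331.9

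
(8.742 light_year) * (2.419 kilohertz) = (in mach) 5.876e+17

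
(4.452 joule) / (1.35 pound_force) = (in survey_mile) 0.0004607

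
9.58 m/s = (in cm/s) 958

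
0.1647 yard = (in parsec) 4.881e-18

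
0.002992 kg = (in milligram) 2992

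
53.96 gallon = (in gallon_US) 53.96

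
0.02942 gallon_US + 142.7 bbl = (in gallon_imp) 4991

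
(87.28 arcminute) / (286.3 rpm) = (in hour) 2.352e-07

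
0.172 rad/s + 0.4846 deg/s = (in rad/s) 0.1805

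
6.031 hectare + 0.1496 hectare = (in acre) 15.27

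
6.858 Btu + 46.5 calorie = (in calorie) 1776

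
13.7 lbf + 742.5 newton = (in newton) 803.4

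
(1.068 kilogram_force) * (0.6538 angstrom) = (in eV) 4.274e+09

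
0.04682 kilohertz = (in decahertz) 4.682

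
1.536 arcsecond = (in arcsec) 1.536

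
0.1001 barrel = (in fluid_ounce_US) 538.1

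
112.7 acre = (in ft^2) 4.909e+06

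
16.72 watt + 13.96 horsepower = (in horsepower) 13.98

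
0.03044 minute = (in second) 1.826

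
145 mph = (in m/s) 64.82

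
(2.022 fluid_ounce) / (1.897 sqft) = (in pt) 0.9618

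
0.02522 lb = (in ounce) 0.4035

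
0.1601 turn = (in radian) 1.006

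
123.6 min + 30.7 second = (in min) 124.1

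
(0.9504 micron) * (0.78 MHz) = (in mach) 0.002177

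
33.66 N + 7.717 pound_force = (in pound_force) 15.28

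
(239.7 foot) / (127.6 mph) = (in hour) 0.0003558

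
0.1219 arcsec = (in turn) 9.406e-08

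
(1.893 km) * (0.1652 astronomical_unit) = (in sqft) 5.036e+14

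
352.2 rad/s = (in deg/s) 2.018e+04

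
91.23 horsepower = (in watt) 6.803e+04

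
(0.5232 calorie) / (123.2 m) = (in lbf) 0.003994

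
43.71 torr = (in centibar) 5.828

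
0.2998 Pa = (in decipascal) 2.998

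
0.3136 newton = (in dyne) 3.136e+04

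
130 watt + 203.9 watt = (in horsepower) 0.4478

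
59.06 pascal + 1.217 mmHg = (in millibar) 2.213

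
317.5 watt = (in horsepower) 0.4258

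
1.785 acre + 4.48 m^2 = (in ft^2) 7.78e+04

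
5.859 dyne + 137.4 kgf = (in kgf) 137.4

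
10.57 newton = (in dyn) 1.057e+06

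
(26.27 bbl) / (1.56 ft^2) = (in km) 0.02882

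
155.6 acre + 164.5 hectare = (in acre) 562.1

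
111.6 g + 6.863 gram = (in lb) 0.2612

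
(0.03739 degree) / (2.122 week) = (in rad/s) 5.085e-10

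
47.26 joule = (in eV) 2.95e+20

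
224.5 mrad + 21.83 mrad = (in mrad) 246.3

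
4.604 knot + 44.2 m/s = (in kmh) 167.6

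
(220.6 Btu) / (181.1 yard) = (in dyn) 1.405e+08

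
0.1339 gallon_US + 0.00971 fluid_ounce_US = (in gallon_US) 0.134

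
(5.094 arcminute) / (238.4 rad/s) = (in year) 1.971e-13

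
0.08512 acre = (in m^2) 344.5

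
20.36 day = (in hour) 488.6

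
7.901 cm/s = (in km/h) 0.2844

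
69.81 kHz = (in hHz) 698.1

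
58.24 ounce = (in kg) 1.651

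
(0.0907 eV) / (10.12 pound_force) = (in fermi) 3.228e-07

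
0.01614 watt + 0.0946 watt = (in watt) 0.1107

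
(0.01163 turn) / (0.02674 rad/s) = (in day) 3.163e-05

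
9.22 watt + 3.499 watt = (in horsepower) 0.01706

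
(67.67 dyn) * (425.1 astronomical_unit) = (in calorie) 1.029e+10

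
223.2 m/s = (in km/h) 803.5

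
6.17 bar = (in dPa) 6.17e+06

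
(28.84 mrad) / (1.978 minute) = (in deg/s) 0.01392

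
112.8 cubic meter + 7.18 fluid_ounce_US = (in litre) 1.128e+05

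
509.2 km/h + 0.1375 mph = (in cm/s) 1.415e+04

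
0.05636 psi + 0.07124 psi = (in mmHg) 6.599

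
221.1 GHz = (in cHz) 2.211e+13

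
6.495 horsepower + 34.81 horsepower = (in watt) 3.08e+04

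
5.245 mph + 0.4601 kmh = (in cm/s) 247.3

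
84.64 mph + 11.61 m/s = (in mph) 110.6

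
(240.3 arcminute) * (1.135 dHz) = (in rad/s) 0.007934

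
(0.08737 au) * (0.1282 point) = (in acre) 146.1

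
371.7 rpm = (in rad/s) 38.92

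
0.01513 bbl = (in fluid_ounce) 81.34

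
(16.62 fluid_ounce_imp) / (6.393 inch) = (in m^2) 0.002908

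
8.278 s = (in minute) 0.138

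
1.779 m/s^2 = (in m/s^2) 1.779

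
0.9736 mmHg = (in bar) 0.001298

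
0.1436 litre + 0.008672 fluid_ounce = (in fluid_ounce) 4.864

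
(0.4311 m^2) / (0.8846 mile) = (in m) 0.0003028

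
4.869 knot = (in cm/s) 250.5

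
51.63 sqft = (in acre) 0.001185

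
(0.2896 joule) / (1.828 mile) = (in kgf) 1.004e-05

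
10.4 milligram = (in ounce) 0.0003668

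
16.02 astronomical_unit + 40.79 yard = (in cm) 2.397e+14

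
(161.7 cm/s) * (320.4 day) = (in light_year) 4.731e-09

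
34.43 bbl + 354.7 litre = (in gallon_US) 1540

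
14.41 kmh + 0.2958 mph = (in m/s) 4.135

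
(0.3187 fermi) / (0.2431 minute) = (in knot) 4.247e-17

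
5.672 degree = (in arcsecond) 2.042e+04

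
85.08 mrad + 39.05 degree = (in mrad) 766.6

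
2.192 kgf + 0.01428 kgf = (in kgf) 2.206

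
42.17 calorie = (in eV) 1.101e+21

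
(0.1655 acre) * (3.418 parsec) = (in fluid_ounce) 2.389e+24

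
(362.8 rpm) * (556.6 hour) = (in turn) 1.212e+07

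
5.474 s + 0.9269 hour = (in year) 0.000106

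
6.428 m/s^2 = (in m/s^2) 6.428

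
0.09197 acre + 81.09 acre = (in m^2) 3.285e+05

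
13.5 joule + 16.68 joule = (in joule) 30.18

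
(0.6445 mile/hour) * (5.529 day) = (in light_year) 1.455e-11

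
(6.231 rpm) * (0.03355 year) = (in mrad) 6.904e+08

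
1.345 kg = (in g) 1345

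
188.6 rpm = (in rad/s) 19.75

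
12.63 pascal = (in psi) 0.001832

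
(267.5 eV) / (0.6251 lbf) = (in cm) 1.541e-15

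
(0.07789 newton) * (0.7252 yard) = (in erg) 5.165e+05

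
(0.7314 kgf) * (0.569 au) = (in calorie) 1.459e+11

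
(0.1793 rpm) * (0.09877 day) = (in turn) 25.5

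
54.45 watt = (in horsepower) 0.07302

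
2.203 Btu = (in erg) 2.324e+10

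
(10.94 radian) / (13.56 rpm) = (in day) 8.917e-05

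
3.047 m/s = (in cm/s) 304.7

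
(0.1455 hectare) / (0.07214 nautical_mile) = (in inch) 428.8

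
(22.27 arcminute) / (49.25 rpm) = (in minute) 2.093e-05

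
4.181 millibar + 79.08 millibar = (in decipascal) 8.326e+04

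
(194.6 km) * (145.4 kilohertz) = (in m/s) 2.829e+10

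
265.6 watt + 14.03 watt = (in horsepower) 0.375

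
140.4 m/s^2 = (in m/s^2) 140.4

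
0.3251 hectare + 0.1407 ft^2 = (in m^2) 3251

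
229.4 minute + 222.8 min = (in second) 2.713e+04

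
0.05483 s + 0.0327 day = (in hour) 0.7848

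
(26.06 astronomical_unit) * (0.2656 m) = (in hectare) 1.035e+08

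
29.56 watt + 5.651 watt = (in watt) 35.21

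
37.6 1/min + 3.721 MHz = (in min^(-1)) 2.233e+08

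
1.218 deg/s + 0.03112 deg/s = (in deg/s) 1.249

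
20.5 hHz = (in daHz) 205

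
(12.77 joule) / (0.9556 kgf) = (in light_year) 1.44e-16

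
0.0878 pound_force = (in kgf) 0.03983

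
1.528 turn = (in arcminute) 3.3e+04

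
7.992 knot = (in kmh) 14.8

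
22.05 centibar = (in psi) 3.198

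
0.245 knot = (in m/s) 0.126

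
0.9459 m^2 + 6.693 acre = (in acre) 6.693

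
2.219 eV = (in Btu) 3.37e-22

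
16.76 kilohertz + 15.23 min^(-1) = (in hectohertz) 167.6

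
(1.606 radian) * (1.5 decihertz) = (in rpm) 2.3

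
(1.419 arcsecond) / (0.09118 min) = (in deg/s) 7.205e-05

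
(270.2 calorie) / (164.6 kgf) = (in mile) 0.0004352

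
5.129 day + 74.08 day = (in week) 11.32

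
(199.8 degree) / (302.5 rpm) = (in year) 3.491e-09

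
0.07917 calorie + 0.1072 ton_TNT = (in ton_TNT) 0.1072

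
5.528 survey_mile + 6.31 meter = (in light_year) 9.41e-13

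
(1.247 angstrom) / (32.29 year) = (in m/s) 1.225e-19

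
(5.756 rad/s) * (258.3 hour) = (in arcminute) 1.84e+10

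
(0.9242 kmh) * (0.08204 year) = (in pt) 1.883e+09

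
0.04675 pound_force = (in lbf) 0.04675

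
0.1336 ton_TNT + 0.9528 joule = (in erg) 5.59e+15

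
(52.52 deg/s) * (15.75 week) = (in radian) 8.732e+06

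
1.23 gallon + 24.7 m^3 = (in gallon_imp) 5434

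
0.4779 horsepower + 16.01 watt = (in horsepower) 0.4994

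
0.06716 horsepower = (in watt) 50.08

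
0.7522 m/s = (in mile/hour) 1.683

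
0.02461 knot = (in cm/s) 1.266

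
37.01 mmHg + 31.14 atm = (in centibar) 3160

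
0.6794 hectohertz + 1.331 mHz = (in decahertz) 6.794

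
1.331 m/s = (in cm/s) 133.1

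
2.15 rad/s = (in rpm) 20.53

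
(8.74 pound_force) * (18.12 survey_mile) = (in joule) 1.134e+06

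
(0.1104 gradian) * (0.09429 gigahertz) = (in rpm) 1.561e+06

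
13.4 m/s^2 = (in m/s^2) 13.4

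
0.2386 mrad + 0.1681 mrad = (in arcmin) 1.398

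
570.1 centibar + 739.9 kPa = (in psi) 190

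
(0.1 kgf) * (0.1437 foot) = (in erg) 4.295e+05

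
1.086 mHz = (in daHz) 0.0001086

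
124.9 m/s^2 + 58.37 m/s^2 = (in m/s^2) 183.3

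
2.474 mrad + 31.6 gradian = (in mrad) 498.8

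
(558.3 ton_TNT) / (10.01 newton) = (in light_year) 2.467e-05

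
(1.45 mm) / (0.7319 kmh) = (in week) 1.179e-08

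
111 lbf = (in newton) 493.8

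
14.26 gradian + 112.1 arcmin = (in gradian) 16.34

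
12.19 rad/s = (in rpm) 116.4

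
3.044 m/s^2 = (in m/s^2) 3.044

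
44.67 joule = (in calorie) 10.68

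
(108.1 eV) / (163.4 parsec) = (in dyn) 3.435e-31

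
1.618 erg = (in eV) 1.01e+12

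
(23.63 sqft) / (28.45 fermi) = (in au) 515.8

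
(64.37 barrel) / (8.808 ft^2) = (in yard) 13.68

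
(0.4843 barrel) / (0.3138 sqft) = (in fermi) 2.641e+15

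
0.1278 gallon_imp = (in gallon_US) 0.1535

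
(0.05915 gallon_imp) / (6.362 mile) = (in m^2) 2.626e-08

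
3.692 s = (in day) 4.273e-05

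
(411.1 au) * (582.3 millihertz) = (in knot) 6.961e+13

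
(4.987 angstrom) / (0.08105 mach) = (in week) 2.988e-17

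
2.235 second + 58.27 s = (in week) 0.0001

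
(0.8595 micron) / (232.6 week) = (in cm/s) 6.11e-13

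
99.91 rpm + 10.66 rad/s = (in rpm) 201.7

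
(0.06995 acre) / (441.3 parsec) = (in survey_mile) 1.292e-20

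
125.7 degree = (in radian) 2.194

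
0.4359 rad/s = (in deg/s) 24.98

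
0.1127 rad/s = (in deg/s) 6.457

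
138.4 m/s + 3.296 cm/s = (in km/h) 498.4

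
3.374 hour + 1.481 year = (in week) 77.24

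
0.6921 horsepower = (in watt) 516.1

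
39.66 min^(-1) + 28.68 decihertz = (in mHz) 3529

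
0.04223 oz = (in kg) 0.001197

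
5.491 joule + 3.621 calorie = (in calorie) 4.933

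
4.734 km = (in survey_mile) 2.942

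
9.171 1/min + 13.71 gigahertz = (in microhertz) 1.371e+16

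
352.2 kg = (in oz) 1.242e+04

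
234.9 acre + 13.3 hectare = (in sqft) 1.166e+07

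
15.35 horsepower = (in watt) 1.145e+04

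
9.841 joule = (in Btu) 0.009327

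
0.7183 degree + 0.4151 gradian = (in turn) 0.003033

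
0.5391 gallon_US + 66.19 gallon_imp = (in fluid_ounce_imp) 1.066e+04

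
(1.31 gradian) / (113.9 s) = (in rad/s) 0.0001807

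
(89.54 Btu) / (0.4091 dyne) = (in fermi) 2.309e+25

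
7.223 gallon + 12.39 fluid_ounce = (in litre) 27.71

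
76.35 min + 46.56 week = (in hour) 7823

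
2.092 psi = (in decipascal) 1.442e+05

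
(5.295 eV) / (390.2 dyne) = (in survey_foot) 7.133e-16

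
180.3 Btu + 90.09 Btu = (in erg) 2.853e+12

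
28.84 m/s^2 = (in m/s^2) 28.84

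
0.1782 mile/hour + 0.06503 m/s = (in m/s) 0.1447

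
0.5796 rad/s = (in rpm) 5.535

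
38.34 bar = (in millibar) 3.834e+04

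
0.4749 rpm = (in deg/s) 2.849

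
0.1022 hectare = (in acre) 0.2525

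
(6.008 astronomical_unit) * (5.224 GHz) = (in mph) 1.05e+22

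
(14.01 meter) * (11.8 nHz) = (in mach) 4.855e-10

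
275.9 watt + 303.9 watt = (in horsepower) 0.7775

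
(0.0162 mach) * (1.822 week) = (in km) 6078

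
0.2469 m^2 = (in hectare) 2.469e-05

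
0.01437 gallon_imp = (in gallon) 0.01726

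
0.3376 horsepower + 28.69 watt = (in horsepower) 0.3761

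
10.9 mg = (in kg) 1.09e-05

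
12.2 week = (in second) 7.379e+06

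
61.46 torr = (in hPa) 81.94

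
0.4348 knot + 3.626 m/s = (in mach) 0.01131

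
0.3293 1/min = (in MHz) 5.488e-09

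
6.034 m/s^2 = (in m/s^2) 6.034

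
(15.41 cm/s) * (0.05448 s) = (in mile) 5.217e-06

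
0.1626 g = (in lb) 0.0003585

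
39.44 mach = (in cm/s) 1.343e+06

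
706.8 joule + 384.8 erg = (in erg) 7.068e+09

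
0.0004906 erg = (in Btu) 4.65e-14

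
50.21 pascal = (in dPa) 502.1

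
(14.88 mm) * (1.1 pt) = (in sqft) 6.215e-05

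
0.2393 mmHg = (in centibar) 0.0319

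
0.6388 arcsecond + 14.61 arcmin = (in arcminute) 14.62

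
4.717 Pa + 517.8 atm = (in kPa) 5.247e+04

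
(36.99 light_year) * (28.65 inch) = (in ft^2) 2.741e+18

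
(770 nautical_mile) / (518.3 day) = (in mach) 9.352e-05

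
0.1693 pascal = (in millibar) 0.001693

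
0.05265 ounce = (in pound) 0.003291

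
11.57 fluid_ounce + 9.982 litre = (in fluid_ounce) 349.1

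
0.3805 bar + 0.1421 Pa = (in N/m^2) 3.805e+04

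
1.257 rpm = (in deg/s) 7.542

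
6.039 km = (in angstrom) 6.039e+13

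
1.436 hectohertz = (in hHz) 1.436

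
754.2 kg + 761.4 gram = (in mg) 7.55e+08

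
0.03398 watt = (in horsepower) 4.557e-05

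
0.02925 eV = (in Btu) 4.442e-24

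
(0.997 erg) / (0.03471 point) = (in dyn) 814.2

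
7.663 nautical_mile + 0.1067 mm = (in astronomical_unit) 9.487e-08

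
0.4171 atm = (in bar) 0.4226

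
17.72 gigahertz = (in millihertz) 1.772e+13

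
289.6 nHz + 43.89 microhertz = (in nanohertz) 4.418e+04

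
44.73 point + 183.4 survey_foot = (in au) 3.738e-10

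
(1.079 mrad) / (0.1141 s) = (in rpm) 0.0903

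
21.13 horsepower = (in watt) 1.576e+04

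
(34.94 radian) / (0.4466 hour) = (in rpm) 0.2075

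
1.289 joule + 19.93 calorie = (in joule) 84.68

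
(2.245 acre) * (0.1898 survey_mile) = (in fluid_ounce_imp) 9.767e+10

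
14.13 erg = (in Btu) 1.339e-09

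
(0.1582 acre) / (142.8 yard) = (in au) 3.277e-11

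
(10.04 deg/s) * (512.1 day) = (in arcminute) 2.665e+10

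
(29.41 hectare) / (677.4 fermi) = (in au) 2.902e+06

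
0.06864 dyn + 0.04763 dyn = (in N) 1.163e-06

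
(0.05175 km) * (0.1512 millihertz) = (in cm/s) 0.7825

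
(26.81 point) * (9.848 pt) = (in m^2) 3.286e-05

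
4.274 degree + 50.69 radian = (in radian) 50.76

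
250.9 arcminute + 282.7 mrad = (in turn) 0.05661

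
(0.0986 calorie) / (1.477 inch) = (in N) 11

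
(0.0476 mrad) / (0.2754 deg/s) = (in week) 1.637e-08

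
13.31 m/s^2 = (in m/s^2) 13.31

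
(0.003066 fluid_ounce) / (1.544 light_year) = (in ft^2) 6.681e-23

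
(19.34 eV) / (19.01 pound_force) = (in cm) 3.664e-18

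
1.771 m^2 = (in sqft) 19.06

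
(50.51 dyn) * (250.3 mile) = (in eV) 1.27e+21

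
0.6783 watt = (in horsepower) 0.0009096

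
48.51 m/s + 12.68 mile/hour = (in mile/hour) 121.2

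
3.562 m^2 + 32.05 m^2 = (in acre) 0.0088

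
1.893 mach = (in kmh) 2320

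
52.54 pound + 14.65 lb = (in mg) 3.048e+07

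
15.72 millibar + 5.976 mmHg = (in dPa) 2.369e+04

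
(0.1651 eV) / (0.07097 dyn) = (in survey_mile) 2.316e-17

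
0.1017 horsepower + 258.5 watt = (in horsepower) 0.4484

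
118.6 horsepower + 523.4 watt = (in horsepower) 119.3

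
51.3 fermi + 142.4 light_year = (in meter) 1.347e+18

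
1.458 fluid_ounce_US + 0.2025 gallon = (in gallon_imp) 0.1781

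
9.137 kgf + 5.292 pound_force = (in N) 113.1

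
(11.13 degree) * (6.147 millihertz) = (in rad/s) 0.001194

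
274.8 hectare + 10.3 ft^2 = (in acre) 679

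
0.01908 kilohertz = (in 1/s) 19.08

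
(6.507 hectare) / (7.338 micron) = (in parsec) 2.874e-07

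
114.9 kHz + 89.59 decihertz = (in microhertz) 1.149e+11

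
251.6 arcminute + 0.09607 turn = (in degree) 38.78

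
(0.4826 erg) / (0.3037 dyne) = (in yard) 0.01738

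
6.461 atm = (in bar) 6.547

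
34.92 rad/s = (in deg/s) 2001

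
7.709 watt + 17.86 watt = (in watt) 25.57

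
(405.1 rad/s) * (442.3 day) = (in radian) 1.548e+10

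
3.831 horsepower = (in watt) 2857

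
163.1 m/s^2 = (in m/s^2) 163.1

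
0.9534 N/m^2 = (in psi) 0.0001383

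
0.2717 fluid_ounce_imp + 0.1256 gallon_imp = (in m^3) 0.0005787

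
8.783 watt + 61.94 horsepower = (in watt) 4.62e+04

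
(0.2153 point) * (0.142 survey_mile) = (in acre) 4.289e-06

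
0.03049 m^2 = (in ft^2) 0.3282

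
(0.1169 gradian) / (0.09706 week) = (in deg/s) 1.792e-06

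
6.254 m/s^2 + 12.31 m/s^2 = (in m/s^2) 18.56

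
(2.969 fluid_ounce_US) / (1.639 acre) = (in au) 8.849e-20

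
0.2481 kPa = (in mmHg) 1.861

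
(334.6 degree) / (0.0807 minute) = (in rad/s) 1.206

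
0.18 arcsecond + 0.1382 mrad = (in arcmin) 0.4781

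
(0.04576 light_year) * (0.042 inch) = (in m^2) 4.618e+11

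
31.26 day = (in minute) 4.501e+04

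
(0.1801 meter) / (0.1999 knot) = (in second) 1.751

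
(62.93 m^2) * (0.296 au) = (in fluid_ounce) 9.423e+16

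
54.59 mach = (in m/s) 1.859e+04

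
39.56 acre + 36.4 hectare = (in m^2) 5.241e+05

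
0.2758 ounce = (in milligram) 7819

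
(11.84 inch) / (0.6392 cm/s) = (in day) 0.0005445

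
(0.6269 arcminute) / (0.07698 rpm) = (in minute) 0.000377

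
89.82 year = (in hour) 7.868e+05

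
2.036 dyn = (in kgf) 2.076e-06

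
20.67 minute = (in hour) 0.3445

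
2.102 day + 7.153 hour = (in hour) 57.6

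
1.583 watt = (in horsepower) 0.002123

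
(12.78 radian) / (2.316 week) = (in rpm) 8.713e-05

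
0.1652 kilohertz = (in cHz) 1.652e+04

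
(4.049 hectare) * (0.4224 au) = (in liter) 2.559e+18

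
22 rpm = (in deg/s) 132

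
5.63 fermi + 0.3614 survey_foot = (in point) 312.3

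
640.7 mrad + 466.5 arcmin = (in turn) 0.1236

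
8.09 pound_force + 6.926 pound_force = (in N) 66.79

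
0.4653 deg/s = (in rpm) 0.07755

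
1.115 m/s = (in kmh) 4.014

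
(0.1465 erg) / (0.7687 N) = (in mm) 1.906e-05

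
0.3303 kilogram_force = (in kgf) 0.3303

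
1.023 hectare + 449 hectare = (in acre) 1112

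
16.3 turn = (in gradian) 6520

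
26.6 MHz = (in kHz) 2.66e+04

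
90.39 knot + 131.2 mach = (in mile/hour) 1e+05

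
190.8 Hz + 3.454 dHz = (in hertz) 191.1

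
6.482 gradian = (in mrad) 101.8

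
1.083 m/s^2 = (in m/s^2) 1.083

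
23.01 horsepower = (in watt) 1.716e+04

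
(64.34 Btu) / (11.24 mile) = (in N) 3.753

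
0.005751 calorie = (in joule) 0.02406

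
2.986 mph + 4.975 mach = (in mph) 3792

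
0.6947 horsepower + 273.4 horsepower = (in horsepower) 274.1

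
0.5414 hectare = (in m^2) 5414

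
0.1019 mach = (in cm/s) 3470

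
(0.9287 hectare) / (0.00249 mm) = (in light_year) 3.942e-07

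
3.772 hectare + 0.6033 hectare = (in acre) 10.81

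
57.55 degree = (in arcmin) 3453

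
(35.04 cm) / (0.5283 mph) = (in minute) 0.02473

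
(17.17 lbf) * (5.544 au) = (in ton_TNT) 1.514e+04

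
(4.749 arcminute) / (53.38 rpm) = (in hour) 6.865e-08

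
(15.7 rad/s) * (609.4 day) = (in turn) 1.316e+08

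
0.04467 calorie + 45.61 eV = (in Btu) 0.0001771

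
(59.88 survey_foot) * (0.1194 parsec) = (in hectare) 6.724e+12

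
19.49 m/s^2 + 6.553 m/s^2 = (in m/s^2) 26.04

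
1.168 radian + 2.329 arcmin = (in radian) 1.169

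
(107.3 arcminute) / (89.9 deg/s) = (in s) 0.01989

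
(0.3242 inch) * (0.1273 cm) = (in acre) 2.59e-09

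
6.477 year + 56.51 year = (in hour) 5.518e+05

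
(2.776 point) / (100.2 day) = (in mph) 2.53e-10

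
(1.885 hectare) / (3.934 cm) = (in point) 1.358e+09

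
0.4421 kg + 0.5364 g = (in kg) 0.4426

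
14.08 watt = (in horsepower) 0.01888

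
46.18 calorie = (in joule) 193.2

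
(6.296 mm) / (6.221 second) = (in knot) 0.001967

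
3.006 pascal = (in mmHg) 0.02255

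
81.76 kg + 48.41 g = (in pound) 180.4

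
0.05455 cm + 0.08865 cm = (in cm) 0.1432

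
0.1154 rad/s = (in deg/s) 6.612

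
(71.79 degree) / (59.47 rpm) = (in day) 2.329e-06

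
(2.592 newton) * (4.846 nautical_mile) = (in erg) 2.326e+11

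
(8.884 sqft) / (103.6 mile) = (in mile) 3.076e-09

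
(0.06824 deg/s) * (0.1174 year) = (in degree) 2.526e+05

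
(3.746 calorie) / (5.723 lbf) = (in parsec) 1.995e-17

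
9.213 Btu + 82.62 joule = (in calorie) 2343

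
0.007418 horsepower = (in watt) 5.532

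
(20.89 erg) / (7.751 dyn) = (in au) 1.802e-13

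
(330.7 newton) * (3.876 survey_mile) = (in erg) 2.063e+13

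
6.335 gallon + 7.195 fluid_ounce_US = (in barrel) 0.1522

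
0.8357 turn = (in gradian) 334.3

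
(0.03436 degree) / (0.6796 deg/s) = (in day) 5.852e-07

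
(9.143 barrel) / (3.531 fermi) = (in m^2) 4.117e+14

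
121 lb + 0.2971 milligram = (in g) 5.488e+04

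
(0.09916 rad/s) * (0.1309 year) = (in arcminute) 1.407e+09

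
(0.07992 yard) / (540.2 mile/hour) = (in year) 9.596e-12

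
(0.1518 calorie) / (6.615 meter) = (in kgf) 0.009791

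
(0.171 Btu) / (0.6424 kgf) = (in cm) 2864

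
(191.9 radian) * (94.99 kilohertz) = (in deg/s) 1.044e+09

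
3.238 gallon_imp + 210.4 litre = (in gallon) 59.47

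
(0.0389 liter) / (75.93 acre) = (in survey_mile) 7.866e-14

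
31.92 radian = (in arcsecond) 6.584e+06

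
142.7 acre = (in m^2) 5.775e+05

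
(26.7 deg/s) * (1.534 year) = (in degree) 1.292e+09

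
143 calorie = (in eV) 3.734e+21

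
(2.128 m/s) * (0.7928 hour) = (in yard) 6642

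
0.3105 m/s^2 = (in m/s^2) 0.3105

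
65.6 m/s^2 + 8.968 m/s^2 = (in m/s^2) 74.57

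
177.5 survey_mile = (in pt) 8.097e+08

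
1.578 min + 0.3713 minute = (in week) 0.0001934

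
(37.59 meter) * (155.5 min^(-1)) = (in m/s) 97.42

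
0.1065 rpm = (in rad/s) 0.01115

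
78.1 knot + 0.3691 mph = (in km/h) 145.2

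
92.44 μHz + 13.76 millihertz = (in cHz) 1.385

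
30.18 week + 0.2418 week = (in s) 1.84e+07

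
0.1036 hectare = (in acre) 0.256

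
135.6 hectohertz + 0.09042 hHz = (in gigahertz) 1.357e-05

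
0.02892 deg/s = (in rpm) 0.00482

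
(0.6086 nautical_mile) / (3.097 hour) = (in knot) 0.1965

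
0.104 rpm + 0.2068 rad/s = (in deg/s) 12.47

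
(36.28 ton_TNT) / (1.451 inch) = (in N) 4.119e+12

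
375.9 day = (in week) 53.7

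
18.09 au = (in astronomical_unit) 18.09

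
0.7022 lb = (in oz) 11.24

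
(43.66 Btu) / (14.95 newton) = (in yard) 3370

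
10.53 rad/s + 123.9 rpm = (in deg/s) 1347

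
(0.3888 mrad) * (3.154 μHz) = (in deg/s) 7.026e-08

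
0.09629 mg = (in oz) 3.397e-06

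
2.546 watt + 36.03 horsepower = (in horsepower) 36.03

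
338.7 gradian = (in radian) 5.32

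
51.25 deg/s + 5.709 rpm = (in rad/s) 1.492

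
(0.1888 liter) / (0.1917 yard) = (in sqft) 0.01159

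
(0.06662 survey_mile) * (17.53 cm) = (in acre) 0.004644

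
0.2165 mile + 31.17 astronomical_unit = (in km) 4.663e+09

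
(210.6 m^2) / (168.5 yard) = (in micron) 1.367e+06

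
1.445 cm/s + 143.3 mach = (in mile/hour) 1.091e+05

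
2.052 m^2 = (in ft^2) 22.09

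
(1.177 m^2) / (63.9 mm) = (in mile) 0.01145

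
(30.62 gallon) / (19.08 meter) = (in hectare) 6.075e-07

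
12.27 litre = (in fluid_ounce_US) 414.9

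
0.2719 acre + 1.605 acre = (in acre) 1.877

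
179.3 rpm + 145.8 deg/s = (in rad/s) 21.32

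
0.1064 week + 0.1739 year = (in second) 5.548e+06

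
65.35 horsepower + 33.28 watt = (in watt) 4.876e+04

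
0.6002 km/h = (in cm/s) 16.67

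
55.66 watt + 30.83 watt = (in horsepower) 0.116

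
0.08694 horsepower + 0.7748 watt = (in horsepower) 0.08798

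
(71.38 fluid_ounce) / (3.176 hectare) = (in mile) 4.13e-11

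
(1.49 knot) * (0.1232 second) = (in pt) 267.7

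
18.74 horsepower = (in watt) 1.397e+04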